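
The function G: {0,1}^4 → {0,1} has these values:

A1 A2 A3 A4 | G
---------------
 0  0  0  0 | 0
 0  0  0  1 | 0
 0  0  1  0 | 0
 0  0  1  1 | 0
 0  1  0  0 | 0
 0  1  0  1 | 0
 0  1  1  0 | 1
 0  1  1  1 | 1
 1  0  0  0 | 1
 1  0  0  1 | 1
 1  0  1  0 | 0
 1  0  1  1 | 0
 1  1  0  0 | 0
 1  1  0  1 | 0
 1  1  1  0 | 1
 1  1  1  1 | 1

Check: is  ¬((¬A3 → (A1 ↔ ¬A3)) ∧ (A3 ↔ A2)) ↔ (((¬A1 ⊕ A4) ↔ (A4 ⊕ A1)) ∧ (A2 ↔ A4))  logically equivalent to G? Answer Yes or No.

Yes

Check the formula against G row by row:
  A1=0, A2=0, A3=0, A4=0: formula gives 0, G = 0 ✓
  A1=0, A2=0, A3=0, A4=1: formula gives 0, G = 0 ✓
  A1=0, A2=0, A3=1, A4=0: formula gives 0, G = 0 ✓
  A1=0, A2=0, A3=1, A4=1: formula gives 0, G = 0 ✓
  … (the remaining 12 rows also agree.)
All 16 rows match — the expression computes G exactly.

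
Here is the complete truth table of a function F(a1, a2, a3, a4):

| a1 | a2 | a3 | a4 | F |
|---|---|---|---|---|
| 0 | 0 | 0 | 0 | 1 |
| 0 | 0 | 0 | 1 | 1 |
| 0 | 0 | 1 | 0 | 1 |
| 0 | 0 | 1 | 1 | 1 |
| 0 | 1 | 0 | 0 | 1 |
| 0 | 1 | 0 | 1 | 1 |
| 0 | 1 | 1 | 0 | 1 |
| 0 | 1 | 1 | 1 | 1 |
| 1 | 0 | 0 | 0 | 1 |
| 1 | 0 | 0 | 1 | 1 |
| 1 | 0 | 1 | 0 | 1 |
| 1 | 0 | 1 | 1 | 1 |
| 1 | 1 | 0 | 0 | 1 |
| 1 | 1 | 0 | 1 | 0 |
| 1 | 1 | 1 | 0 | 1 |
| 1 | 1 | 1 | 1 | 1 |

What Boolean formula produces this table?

F(a1, a2, a3, a4) = (((a1 · a2) · a3') · a4)'

Only row (1,1,0,1) gives 0. So F is 1 everywhere except there — the complement of the minterm a1·a2·¬a3·a4.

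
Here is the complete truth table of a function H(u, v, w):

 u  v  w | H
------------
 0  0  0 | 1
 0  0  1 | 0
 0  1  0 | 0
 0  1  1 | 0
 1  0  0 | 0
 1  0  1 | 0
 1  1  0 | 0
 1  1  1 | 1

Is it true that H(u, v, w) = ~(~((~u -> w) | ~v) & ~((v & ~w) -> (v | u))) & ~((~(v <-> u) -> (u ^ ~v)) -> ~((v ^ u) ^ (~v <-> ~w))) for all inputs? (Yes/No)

Test each input against both H and the formula:
  u=0, v=0, w=0: formula gives 1, H = 1 ✓
  u=0, v=0, w=1: formula gives 0, H = 0 ✓
  u=0, v=1, w=0: formula gives 0, H = 0 ✓
  u=0, v=1, w=1: formula gives 0, H = 0 ✓
  u=1, v=0, w=0: formula gives 0, H = 0 ✓
  …and likewise for the remaining 3 rows.
All 8 rows match — the expression computes H exactly.

Yes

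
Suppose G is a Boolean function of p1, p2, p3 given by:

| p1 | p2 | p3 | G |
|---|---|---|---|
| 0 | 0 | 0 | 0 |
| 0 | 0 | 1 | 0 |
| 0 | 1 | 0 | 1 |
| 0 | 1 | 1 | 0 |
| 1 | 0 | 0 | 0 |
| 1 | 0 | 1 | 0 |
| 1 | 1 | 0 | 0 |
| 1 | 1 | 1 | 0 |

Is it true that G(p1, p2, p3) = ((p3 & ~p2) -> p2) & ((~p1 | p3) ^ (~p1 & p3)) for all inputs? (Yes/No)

No

Check the formula against G row by row:
  p1=0, p2=0, p3=0: formula gives 1, but G = 0 ✗
A single disagreement suffices: at (0,0,0) they differ, so the formula does not compute G.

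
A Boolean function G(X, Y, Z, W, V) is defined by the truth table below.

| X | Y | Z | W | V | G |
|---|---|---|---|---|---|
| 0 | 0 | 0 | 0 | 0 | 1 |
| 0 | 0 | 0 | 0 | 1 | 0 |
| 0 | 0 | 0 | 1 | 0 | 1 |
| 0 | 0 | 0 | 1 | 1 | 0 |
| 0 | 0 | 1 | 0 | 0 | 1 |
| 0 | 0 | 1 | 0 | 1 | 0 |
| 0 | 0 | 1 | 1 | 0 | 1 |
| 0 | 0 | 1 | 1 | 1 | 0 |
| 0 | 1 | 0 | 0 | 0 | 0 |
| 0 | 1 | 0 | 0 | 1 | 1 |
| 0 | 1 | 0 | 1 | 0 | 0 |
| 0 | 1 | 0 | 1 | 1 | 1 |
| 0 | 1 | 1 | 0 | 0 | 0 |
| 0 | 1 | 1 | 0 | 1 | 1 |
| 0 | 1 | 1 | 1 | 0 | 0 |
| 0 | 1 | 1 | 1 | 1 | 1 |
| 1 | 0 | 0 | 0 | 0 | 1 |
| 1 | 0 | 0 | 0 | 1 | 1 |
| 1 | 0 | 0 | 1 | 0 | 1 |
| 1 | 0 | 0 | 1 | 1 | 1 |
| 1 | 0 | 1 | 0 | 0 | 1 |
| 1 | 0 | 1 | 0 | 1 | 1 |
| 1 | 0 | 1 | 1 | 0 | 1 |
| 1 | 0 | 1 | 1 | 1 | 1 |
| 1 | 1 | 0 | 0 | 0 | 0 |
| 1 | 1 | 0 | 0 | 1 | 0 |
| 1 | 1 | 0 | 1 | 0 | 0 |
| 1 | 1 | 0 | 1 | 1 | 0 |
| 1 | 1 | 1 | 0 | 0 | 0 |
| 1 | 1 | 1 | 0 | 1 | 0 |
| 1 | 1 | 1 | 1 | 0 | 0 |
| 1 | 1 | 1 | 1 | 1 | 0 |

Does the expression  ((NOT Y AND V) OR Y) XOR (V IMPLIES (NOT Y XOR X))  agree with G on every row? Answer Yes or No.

Test each input against both G and the formula:
  X=0, Y=0, Z=0, W=0, V=0: formula gives 1, G = 1 ✓
  X=0, Y=0, Z=0, W=0, V=1: formula gives 0, G = 0 ✓
  X=0, Y=0, Z=0, W=1, V=0: formula gives 1, G = 1 ✓
  X=0, Y=0, Z=0, W=1, V=1: formula gives 0, G = 0 ✓
  … (the remaining 28 rows also agree.)
No disagreement on any input; they are logically equivalent.

Yes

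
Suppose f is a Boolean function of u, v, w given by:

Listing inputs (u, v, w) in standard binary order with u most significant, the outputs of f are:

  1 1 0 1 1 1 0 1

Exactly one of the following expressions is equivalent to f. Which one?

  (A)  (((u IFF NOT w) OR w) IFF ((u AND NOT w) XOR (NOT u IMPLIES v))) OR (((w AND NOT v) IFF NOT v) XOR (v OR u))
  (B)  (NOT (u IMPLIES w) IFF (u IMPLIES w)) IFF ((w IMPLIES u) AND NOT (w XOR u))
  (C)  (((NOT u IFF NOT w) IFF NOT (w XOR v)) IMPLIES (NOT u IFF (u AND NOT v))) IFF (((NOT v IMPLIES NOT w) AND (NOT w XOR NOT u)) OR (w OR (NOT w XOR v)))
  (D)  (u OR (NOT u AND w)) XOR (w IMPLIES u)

A

(B) fails at (0,0,0): the formula yields 0, f is 1.
(C) fails at (0,0,0): the formula yields 0, f is 1.
(D) fails at (0,1,0): the formula yields 1, f is 0.
Only (A) survives; checking it on all 8 rows confirms it matches f.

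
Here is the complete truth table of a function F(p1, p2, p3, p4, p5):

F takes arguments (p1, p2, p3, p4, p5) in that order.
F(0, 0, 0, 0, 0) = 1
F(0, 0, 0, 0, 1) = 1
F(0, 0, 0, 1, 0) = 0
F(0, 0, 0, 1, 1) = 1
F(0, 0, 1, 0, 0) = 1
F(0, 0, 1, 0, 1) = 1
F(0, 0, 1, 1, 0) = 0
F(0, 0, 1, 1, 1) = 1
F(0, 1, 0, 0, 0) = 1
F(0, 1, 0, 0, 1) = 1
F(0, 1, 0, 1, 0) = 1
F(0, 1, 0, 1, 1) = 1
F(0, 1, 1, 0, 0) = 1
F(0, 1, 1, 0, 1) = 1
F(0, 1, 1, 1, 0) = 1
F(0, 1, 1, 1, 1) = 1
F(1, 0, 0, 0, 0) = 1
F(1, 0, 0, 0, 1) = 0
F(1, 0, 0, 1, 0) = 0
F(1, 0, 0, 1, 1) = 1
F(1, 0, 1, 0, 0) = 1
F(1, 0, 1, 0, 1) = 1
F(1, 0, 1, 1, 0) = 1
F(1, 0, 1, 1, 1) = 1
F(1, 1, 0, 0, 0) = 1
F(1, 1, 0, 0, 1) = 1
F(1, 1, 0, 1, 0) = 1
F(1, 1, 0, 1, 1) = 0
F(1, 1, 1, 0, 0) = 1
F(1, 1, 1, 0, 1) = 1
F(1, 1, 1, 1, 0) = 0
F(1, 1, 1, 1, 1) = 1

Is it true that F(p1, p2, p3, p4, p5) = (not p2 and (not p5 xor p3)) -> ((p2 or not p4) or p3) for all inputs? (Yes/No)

Evaluate (not p2 and (not p5 xor p3)) -> ((p2 or not p4) or p3) on each row and compare to F:
  p1=0, p2=0, p3=0, p4=0, p5=0: formula gives 1, F = 1 ✓
  p1=0, p2=0, p3=0, p4=0, p5=1: formula gives 1, F = 1 ✓
  p1=0, p2=0, p3=0, p4=1, p5=0: formula gives 0, F = 0 ✓
  p1=0, p2=0, p3=0, p4=1, p5=1: formula gives 1, F = 1 ✓
  …
  p1=0, p2=0, p3=1, p4=1, p5=0: formula gives 1, but F = 0 ✗
Since they disagree at (0,0,1,1,0), the expression is not a correct formula for F.

No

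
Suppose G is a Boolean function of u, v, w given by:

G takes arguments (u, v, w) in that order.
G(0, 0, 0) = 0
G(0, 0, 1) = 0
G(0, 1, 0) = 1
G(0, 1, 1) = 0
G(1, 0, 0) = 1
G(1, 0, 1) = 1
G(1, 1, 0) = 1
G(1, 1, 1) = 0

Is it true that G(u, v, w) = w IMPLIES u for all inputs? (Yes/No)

Check the formula against G row by row:
  u=0, v=0, w=0: formula gives 1, but G = 0 ✗
A single disagreement suffices: at (0,0,0) they differ, so the formula does not compute G.

No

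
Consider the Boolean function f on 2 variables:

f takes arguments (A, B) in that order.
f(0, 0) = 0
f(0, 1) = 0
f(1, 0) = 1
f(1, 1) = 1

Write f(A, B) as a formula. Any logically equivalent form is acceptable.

The output simply equals A.

f(A, B) = A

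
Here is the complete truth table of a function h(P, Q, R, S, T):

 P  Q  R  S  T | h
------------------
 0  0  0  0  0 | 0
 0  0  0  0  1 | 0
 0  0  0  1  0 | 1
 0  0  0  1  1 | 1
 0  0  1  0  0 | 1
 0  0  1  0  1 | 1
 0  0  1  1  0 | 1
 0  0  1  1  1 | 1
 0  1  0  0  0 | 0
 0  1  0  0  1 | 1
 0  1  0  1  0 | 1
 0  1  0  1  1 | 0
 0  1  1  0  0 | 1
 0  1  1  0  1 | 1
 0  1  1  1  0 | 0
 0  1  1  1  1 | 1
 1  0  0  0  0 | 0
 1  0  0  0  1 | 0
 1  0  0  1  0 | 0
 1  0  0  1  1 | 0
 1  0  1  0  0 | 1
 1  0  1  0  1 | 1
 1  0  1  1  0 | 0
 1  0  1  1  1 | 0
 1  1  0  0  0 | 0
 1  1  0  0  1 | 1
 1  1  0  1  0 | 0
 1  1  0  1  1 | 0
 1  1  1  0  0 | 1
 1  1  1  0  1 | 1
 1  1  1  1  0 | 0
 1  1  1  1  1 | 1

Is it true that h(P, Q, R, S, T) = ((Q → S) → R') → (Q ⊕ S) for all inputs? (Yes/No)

Test each input against both h and the formula:
  P=0, Q=0, R=0, S=0, T=0: formula gives 0, h = 0 ✓
  P=0, Q=0, R=0, S=0, T=1: formula gives 0, h = 0 ✓
  P=0, Q=0, R=0, S=1, T=0: formula gives 1, h = 1 ✓
  P=0, Q=0, R=0, S=1, T=1: formula gives 1, h = 1 ✓
  …
  P=0, Q=1, R=0, S=0, T=0: formula gives 1, but h = 0 ✗
A single disagreement suffices: at (0,1,0,0,0) they differ, so the formula does not compute h.

No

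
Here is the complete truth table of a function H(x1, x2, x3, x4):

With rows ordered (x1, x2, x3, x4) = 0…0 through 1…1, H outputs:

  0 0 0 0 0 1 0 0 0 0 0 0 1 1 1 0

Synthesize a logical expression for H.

H=1 on 4 inputs: (0,1,0,1), (1,1,0,0), (1,1,0,1), (1,1,1,0). Reading each as a conjunction of literals (¬x1·x2·¬x3·x4, x1·x2·¬x3·¬x4, x1·x2·¬x3·x4, x1·x2·x3·¬x4) and taking the OR gives the canonical DNF.

H(x1, x2, x3, x4) = (((((not x1 and x2) and not x3) and x4) or (((x1 and x2) and not x3) and not x4)) or (((x1 and x2) and not x3) and x4)) or (((x1 and x2) and x3) and not x4)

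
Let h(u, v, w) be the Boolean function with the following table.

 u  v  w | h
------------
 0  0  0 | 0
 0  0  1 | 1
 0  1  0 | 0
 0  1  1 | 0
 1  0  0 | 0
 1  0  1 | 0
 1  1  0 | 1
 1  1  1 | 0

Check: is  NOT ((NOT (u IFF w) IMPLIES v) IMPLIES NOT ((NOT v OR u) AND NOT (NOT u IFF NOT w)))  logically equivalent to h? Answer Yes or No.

Check the formula against h row by row:
  u=0, v=0, w=0: formula gives 0, h = 0 ✓
  u=0, v=0, w=1: formula gives 0, but h = 1 ✗
A single disagreement suffices: at (0,0,1) they differ, so the formula does not compute h.

No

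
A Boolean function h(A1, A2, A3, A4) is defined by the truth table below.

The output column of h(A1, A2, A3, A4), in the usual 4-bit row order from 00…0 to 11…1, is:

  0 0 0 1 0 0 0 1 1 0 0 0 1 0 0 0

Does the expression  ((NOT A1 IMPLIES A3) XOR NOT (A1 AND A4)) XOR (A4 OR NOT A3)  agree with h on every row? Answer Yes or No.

Check the formula against h row by row:
  A1=0, A2=0, A3=0, A4=0: formula gives 0, h = 0 ✓
  A1=0, A2=0, A3=0, A4=1: formula gives 0, h = 0 ✓
  A1=0, A2=0, A3=1, A4=0: formula gives 0, h = 0 ✓
  A1=0, A2=0, A3=1, A4=1: formula gives 1, h = 1 ✓
  … (the remaining 12 rows also agree.)
Every row agrees, so the formula is equivalent.

Yes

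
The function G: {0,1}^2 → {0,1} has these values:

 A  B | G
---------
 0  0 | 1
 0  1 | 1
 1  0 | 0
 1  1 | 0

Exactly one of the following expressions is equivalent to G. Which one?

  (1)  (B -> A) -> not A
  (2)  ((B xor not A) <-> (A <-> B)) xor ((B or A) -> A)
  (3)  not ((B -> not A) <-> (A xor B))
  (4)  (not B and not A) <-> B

1

(2): at (0,0) it gives 0, but G = 1 — eliminated.
(3): at (0,1) it gives 0, but G = 1 — eliminated.
(4): at (0,0) it gives 0, but G = 1 — eliminated.
(1) is the remaining candidate, and it agrees with G on all 4 inputs.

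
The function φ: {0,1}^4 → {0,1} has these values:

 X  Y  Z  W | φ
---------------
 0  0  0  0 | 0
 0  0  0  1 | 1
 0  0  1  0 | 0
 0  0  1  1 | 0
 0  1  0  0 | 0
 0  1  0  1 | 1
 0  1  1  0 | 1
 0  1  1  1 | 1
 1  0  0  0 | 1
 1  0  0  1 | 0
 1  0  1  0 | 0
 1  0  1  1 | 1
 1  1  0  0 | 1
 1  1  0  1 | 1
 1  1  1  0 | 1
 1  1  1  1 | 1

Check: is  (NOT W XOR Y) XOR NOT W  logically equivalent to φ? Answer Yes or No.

No

Check the formula against φ row by row:
  X=0, Y=0, Z=0, W=0: formula gives 0, φ = 0 ✓
  X=0, Y=0, Z=0, W=1: formula gives 0, but φ = 1 ✗
A single disagreement suffices: at (0,0,0,1) they differ, so the formula does not compute φ.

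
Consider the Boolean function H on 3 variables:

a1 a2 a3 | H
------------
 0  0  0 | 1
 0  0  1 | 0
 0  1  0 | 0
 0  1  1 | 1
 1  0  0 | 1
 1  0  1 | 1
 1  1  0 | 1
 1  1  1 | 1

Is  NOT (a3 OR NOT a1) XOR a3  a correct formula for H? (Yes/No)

Check the formula against H row by row:
  a1=0, a2=0, a3=0: formula gives 0, but H = 1 ✗
Row (0,0,0) is a counterexample, so the formula is not equivalent to H.

No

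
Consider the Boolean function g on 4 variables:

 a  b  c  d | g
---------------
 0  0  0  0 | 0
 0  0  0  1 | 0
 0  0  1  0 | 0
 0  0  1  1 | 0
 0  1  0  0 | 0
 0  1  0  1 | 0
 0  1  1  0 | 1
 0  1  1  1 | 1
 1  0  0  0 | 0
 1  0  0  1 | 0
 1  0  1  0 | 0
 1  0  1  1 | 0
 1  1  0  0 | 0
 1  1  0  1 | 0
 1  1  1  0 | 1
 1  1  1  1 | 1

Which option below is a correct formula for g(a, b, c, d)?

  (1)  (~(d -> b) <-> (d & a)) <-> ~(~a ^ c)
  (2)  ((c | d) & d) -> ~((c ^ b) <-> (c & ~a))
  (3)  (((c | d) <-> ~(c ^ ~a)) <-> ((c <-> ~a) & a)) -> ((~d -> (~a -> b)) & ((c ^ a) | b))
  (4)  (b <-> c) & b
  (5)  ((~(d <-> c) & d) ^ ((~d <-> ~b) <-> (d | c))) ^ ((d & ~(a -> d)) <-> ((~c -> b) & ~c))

4

(1) disagrees with g on (0,0,0,1) (formula → 1, table → 0); rule it out.
(2) disagrees with g on (0,0,0,0) (formula → 1, table → 0); rule it out.
(3) disagrees with g on (0,0,0,0) (formula → 1, table → 0); rule it out.
(5) disagrees with g on (0,0,0,0) (formula → 1, table → 0); rule it out.
(4) is the remaining candidate, and it agrees with g on all 16 inputs.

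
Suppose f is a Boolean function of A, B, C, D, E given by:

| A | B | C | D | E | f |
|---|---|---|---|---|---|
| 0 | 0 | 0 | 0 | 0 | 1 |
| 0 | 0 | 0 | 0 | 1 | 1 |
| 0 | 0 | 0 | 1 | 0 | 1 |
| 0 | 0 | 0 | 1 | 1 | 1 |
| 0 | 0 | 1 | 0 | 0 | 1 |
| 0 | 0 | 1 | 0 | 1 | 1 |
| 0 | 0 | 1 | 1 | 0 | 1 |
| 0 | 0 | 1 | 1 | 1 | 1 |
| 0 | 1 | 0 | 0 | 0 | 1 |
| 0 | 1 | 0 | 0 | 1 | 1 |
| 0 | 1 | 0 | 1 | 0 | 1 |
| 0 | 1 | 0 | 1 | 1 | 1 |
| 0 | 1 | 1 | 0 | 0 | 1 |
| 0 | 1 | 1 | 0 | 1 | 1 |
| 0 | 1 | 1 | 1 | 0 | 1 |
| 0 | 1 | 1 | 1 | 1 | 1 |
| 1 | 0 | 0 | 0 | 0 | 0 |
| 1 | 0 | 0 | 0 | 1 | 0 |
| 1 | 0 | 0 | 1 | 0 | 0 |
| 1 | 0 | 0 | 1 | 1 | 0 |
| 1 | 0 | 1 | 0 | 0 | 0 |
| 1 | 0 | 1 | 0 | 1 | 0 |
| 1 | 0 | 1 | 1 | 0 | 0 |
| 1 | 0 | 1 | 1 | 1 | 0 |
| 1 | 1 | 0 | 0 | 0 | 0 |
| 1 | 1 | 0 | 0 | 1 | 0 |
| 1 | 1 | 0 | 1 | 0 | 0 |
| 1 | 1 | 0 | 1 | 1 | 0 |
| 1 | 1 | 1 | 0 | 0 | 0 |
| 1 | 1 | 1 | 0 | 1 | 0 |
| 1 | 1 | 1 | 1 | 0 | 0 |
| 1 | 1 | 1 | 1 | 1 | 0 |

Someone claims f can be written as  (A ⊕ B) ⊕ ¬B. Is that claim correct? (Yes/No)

Test each input against both f and the formula:
  A=0, B=0, C=0, D=0, E=0: formula gives 1, f = 1 ✓
  A=0, B=0, C=0, D=0, E=1: formula gives 1, f = 1 ✓
  A=0, B=0, C=0, D=1, E=0: formula gives 1, f = 1 ✓
  A=0, B=0, C=0, D=1, E=1: formula gives 1, f = 1 ✓
  …and likewise for the remaining 28 rows.
No disagreement on any input; they are logically equivalent.

Yes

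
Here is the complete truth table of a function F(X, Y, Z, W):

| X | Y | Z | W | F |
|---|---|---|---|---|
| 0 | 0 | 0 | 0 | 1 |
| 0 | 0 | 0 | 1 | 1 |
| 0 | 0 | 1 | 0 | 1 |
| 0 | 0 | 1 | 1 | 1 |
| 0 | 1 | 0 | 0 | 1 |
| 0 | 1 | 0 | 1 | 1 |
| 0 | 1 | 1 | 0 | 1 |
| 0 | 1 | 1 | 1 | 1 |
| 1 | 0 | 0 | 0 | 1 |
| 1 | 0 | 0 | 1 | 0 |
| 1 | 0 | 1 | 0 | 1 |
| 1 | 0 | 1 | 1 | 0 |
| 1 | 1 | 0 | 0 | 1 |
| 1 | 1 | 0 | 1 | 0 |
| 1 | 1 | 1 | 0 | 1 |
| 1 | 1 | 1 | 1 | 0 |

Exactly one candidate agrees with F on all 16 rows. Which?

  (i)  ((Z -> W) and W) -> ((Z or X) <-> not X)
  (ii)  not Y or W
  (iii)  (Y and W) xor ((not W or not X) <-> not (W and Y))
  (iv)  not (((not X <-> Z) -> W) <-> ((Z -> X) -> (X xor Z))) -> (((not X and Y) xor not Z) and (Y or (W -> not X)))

(i) fails at (0,0,0,1): the formula yields 0, F is 1.
(ii) fails at (0,1,0,0): the formula yields 0, F is 1.
(iv) fails at (0,0,1,0): the formula yields 0, F is 1.
That leaves (iii). Evaluating it on every row reproduces the table of F exactly.

iii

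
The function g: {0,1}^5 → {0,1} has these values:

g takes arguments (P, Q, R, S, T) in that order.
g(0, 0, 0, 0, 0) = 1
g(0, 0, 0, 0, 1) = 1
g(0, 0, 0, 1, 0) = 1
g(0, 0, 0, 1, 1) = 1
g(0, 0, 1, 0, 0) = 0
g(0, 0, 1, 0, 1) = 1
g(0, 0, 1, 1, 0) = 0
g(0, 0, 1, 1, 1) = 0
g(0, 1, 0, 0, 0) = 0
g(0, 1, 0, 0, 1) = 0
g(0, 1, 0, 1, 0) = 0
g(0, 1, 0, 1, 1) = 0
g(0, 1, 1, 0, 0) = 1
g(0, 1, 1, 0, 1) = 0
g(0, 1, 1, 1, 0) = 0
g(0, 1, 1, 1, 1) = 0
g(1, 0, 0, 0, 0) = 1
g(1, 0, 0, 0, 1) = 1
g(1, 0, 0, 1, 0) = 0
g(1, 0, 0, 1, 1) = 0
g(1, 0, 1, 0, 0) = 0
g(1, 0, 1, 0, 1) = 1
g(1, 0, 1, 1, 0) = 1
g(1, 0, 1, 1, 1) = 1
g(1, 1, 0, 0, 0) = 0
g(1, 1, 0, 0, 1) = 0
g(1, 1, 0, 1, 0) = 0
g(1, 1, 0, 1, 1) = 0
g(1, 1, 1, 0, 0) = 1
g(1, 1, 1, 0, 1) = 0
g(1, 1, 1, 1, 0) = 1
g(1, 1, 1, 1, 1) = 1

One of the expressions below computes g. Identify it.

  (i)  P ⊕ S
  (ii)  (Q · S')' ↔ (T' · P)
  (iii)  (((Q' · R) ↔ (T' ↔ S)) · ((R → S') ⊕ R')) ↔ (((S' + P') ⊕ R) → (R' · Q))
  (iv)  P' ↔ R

(i) disagrees with g on (0,0,0,0,0) (formula → 0, table → 1); rule it out.
(ii) disagrees with g on (0,0,0,0,0) (formula → 0, table → 1); rule it out.
(iv) disagrees with g on (0,0,0,0,0) (formula → 0, table → 1); rule it out.
Only (iii) survives; checking it on all 32 rows confirms it matches g.

iii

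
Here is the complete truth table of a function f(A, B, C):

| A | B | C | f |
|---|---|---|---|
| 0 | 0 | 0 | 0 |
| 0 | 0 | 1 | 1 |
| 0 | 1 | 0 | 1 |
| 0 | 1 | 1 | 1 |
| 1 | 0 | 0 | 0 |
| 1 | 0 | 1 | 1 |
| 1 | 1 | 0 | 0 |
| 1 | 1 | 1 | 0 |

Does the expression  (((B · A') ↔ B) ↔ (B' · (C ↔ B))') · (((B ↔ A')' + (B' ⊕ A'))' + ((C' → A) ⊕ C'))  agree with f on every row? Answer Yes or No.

Evaluate (((B · A') ↔ B) ↔ (B' · (C ↔ B))') · (((B ↔ A')' + (B' ⊕ A'))' + ((C' → A) ⊕ C')) on each row and compare to f:
  A=0, B=0, C=0: formula gives 0, f = 0 ✓
  A=0, B=0, C=1: formula gives 1, f = 1 ✓
  A=0, B=1, C=0: formula gives 1, f = 1 ✓
  A=0, B=1, C=1: formula gives 1, f = 1 ✓
  A=1, B=0, C=0: formula gives 0, f = 0 ✓
  … (the remaining 3 rows also agree.)
No disagreement on any input; they are logically equivalent.

Yes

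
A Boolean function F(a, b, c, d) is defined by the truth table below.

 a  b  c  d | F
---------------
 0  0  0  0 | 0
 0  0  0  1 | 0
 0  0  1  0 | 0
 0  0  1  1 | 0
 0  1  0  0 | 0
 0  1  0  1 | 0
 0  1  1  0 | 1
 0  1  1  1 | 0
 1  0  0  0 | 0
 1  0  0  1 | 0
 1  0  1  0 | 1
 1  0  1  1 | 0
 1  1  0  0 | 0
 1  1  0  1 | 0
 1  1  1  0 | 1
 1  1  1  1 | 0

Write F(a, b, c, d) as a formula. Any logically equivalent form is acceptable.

F(a, b, c, d) = ((((NOT a AND b) AND c) AND NOT d) OR (((a AND NOT b) AND c) AND NOT d)) OR (((a AND b) AND c) AND NOT d)

F=1 on 3 inputs: (0,1,1,0), (1,0,1,0), (1,1,1,0). Reading each as a conjunction of literals (¬a·b·c·¬d, a·¬b·c·¬d, a·b·c·¬d) and taking the OR gives the canonical DNF.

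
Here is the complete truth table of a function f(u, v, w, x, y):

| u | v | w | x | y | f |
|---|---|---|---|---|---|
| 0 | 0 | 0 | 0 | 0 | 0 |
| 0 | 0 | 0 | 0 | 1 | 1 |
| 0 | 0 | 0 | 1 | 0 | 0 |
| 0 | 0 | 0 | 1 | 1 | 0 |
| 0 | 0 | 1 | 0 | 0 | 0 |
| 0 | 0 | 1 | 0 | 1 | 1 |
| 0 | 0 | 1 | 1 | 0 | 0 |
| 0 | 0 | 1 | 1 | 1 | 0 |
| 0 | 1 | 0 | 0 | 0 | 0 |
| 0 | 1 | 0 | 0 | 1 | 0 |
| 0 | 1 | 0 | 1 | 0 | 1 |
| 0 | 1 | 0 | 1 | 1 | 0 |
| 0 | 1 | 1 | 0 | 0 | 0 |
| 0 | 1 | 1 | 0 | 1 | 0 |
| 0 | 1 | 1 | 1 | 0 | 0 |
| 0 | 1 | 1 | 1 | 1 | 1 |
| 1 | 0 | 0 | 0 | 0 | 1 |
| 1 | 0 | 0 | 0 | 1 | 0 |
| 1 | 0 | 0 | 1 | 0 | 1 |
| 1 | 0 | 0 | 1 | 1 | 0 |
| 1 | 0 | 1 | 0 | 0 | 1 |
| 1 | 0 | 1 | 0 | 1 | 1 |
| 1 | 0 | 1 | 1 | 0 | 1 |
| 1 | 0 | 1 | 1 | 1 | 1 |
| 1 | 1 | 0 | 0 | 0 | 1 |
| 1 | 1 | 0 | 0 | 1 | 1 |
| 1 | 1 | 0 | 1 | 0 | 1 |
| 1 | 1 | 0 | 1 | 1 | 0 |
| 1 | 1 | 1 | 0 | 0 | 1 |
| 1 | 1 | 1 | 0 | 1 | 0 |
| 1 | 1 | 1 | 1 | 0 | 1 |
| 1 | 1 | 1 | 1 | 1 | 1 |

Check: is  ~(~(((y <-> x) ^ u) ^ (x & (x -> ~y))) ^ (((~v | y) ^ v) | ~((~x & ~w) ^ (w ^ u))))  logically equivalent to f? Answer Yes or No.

Evaluate ~(~(((y <-> x) ^ u) ^ (x & (x -> ~y))) ^ (((~v | y) ^ v) | ~((~x & ~w) ^ (w ^ u)))) on each row and compare to f:
  u=0, v=0, w=0, x=0, y=0: formula gives 0, f = 0 ✓
  u=0, v=0, w=0, x=0, y=1: formula gives 1, f = 1 ✓
  u=0, v=0, w=0, x=1, y=0: formula gives 0, f = 0 ✓
  u=0, v=0, w=0, x=1, y=1: formula gives 0, f = 0 ✓
  …
  u=0, v=1, w=0, x=1, y=0: formula gives 0, but f = 1 ✗
A single disagreement suffices: at (0,1,0,1,0) they differ, so the formula does not compute f.

No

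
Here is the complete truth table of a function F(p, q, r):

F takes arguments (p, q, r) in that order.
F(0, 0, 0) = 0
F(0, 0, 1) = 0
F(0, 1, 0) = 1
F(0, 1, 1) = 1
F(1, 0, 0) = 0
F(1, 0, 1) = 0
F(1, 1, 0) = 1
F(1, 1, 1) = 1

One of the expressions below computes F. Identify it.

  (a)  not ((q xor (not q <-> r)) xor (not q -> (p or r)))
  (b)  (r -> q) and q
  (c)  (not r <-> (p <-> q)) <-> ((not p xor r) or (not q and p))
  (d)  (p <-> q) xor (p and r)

(a) disagrees with F on (0,0,0) (formula → 1, table → 0); rule it out.
(c) disagrees with F on (0,0,0) (formula → 1, table → 0); rule it out.
(d) disagrees with F on (0,0,0) (formula → 1, table → 0); rule it out.
Only (b) survives; checking it on all 8 rows confirms it matches F.

b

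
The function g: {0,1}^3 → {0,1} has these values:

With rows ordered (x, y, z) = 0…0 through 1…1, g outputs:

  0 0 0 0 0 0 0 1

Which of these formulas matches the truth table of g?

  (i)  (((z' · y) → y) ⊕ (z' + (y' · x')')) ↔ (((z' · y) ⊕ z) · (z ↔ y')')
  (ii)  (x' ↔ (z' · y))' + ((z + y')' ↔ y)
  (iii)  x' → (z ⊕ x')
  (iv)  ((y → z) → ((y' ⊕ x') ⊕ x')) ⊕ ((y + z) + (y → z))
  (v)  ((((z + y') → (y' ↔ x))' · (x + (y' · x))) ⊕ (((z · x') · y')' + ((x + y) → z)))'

(i) disagrees with g on (0,0,0) (formula → 1, table → 0); rule it out.
(ii) disagrees with g on (0,0,0) (formula → 1, table → 0); rule it out.
(iii) disagrees with g on (0,0,0) (formula → 1, table → 0); rule it out.
(iv) disagrees with g on (0,1,1) (formula → 1, table → 0); rule it out.
(v) is the remaining candidate, and it agrees with g on all 8 inputs.

v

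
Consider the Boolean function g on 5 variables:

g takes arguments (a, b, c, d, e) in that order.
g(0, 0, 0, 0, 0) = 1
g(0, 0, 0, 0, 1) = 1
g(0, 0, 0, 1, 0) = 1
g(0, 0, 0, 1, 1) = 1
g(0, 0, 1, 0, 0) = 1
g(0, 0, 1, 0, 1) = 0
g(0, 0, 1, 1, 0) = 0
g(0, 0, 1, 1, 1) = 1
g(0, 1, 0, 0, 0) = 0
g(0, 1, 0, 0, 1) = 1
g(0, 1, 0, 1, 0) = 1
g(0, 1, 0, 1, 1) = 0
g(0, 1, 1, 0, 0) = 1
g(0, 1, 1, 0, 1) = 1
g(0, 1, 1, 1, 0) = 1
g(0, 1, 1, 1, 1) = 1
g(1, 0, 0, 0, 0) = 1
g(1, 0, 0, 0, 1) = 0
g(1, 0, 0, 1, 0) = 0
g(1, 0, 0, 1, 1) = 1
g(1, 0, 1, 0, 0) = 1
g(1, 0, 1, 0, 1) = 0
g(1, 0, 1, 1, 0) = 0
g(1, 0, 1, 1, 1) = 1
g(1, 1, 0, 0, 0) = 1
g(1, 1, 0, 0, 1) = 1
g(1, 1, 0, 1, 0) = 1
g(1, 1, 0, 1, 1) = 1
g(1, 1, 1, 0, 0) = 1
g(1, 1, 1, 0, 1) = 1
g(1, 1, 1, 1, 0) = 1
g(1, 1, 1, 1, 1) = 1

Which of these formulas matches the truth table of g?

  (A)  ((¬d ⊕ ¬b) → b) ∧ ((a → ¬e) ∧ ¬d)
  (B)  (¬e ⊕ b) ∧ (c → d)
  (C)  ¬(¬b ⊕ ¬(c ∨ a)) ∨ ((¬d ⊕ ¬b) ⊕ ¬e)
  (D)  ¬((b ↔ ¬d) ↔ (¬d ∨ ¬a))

C

(A) disagrees with g on (0,0,0,1,0) (formula → 0, table → 1); rule it out.
(B) disagrees with g on (0,0,0,0,1) (formula → 0, table → 1); rule it out.
(D) disagrees with g on (0,0,0,1,0) (formula → 0, table → 1); rule it out.
That leaves (C). Evaluating it on every row reproduces the table of g exactly.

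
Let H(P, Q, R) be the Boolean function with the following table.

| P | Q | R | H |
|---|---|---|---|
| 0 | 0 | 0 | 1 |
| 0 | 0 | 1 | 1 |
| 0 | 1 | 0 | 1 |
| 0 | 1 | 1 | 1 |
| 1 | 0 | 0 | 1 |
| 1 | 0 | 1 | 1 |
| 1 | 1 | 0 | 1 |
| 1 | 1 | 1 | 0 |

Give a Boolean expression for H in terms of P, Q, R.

The output is 0 only when every input is 1 — NAND of all inputs.

H(P, Q, R) = not ((P and Q) and R)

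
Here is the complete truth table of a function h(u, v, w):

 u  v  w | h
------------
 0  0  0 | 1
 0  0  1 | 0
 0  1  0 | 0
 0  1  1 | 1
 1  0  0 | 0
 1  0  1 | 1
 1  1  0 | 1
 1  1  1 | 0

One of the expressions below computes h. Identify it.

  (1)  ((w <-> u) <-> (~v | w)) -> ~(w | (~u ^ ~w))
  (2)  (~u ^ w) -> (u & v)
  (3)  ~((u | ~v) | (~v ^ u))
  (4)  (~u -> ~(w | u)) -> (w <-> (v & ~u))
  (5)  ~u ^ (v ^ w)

5

(1) fails at (0,0,1): the formula yields 1, h is 0.
(2) fails at (0,0,0): the formula yields 0, h is 1.
(3) fails at (0,0,0): the formula yields 0, h is 1.
(4) fails at (0,0,1): the formula yields 1, h is 0.
That leaves (5). Evaluating it on every row reproduces the table of h exactly.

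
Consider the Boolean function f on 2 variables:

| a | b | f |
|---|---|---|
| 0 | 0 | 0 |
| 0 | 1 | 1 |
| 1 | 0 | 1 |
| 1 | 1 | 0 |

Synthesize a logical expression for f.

f(a, b) = a xor b

The output is 1 exactly when an odd number of inputs are 1 — the 2-way XOR (parity).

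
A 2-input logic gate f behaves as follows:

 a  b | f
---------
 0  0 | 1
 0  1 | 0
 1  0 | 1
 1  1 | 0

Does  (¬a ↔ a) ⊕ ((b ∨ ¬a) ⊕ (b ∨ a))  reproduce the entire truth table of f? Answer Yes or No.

Evaluate (¬a ↔ a) ⊕ ((b ∨ ¬a) ⊕ (b ∨ a)) on each row and compare to f:
  a=0, b=0: formula gives 1, f = 1 ✓
  a=0, b=1: formula gives 0, f = 0 ✓
  a=1, b=0: formula gives 1, f = 1 ✓
  a=1, b=1: formula gives 0, f = 0 ✓
All 4 rows match — the expression computes f exactly.

Yes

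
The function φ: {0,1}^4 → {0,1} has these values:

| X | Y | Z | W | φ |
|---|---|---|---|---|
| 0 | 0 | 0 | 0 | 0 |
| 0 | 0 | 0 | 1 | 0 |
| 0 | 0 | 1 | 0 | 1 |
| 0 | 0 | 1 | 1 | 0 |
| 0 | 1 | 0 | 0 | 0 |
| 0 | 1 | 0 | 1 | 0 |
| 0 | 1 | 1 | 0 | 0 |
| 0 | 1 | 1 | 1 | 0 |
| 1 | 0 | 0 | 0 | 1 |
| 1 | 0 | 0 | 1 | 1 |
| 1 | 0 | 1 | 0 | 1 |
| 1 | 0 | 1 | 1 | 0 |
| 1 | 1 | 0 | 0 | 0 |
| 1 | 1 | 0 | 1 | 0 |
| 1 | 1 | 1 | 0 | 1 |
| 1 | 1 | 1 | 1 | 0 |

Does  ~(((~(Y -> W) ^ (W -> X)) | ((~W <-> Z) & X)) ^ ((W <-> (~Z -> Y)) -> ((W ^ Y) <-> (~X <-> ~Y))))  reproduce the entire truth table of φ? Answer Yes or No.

Test each input against both φ and the formula:
  X=0, Y=0, Z=0, W=0: formula gives 0, φ = 0 ✓
  X=0, Y=0, Z=0, W=1: formula gives 0, φ = 0 ✓
  X=0, Y=0, Z=1, W=0: formula gives 1, φ = 1 ✓
  X=0, Y=0, Z=1, W=1: formula gives 0, φ = 0 ✓
  … (the remaining 12 rows also agree.)
No disagreement on any input; they are logically equivalent.

Yes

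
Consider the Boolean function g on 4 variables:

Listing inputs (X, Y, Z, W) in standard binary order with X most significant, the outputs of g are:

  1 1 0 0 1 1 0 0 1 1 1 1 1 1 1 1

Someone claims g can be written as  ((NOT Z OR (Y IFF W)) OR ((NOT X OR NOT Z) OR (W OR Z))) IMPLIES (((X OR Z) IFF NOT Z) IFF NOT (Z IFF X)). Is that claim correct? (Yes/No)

Evaluate ((NOT Z OR (Y IFF W)) OR ((NOT X OR NOT Z) OR (W OR Z))) IMPLIES (((X OR Z) IFF NOT Z) IFF NOT (Z IFF X)) on each row and compare to g:
  X=0, Y=0, Z=0, W=0: formula gives 1, g = 1 ✓
  X=0, Y=0, Z=0, W=1: formula gives 1, g = 1 ✓
  X=0, Y=0, Z=1, W=0: formula gives 0, g = 0 ✓
  X=0, Y=0, Z=1, W=1: formula gives 0, g = 0 ✓
  … (the remaining 12 rows also agree.)
No disagreement on any input; they are logically equivalent.

Yes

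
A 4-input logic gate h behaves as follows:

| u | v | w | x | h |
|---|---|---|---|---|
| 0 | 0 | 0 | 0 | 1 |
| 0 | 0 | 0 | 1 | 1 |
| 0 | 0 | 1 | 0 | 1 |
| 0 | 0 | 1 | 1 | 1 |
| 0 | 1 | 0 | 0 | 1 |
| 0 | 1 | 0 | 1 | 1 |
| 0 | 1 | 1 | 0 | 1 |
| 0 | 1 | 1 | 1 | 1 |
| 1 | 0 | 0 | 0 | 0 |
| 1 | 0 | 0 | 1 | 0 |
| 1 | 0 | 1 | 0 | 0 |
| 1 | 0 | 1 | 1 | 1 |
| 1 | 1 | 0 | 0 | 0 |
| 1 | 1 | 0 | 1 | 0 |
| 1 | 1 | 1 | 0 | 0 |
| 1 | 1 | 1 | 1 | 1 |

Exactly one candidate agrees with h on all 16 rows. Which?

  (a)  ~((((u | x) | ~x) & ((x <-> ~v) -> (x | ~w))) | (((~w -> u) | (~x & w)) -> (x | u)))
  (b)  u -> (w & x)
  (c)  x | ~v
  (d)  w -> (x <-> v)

b

(a): at (0,0,0,0) it gives 0, but h = 1 — eliminated.
(c): at (0,1,0,0) it gives 0, but h = 1 — eliminated.
(d): at (0,0,1,1) it gives 0, but h = 1 — eliminated.
That leaves (b). Evaluating it on every row reproduces the table of h exactly.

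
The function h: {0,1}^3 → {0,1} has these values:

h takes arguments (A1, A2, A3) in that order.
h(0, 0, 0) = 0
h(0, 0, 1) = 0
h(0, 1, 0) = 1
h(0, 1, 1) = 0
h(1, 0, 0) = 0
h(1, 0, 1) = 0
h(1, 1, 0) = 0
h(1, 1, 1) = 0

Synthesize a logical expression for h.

h(A1, A2, A3) = (A1' · A2) · A3'

Only row (0,1,0) gives 1. That row's minterm ¬A1·A2·¬A3 is h directly.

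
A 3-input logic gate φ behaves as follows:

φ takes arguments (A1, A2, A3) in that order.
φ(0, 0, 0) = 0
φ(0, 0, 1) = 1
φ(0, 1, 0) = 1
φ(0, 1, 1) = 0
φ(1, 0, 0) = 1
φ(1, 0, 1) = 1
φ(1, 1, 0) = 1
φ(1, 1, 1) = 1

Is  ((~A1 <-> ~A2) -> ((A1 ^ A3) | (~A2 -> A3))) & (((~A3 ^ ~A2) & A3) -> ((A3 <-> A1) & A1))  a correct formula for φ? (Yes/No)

Check the formula against φ row by row:
  A1=0, A2=0, A3=0: formula gives 0, φ = 0 ✓
  A1=0, A2=0, A3=1: formula gives 0, but φ = 1 ✗
Row (0,0,1) is a counterexample, so the formula is not equivalent to φ.

No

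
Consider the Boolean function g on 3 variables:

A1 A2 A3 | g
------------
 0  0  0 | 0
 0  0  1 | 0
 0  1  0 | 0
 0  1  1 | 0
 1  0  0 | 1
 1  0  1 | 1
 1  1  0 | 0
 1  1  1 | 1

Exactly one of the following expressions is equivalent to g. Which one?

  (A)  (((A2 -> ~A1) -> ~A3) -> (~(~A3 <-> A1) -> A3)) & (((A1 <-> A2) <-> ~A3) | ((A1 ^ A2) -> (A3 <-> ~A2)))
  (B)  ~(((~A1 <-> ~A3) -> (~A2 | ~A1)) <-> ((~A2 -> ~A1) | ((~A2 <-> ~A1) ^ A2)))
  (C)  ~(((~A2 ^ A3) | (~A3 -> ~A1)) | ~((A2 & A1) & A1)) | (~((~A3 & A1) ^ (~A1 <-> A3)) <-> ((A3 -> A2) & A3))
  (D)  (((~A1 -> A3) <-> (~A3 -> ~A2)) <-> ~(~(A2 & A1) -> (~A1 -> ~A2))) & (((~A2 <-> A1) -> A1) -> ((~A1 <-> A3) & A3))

B

(A) fails at (0,0,1): the formula yields 1, g is 0.
(C) fails at (0,0,1): the formula yields 1, g is 0.
(D) fails at (0,1,0): the formula yields 1, g is 0.
Only (B) survives; checking it on all 8 rows confirms it matches g.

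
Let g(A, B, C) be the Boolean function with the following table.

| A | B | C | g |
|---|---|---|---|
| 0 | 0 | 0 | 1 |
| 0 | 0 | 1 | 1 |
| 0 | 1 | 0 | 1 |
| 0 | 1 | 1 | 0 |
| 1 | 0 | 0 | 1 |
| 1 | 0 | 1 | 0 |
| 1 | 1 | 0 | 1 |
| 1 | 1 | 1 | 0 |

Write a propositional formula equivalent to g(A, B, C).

The 0-rows are (0,1,1), (1,0,1), (1,1,1). Take each as a conjunction (¬A·B·C, A·¬B·C, A·B·C), form their disjunction, and complement — that gives a formula that is 1 everywhere g is.

g(A, B, C) = ~((((~A & B) & C) | ((A & ~B) & C)) | ((A & B) & C))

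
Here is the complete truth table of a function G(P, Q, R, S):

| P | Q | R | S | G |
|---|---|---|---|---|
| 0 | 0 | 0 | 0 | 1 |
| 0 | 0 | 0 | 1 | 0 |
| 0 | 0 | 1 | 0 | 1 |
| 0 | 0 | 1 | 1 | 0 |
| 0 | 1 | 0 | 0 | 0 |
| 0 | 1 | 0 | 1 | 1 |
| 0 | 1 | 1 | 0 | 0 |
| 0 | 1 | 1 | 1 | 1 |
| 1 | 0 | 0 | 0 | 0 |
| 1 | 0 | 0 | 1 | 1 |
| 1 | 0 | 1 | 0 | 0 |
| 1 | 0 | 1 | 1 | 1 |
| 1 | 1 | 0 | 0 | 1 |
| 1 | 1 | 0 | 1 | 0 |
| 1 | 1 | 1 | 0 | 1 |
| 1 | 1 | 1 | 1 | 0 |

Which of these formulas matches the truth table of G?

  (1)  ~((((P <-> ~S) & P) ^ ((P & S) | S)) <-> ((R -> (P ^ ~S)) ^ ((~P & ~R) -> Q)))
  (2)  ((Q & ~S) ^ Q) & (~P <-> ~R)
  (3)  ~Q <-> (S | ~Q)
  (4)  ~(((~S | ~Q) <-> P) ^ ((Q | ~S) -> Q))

(1) disagrees with G on (0,0,1,0) (formula → 0, table → 1); rule it out.
(2) disagrees with G on (0,0,0,0) (formula → 0, table → 1); rule it out.
(3) disagrees with G on (0,0,0,1) (formula → 1, table → 0); rule it out.
(4) is the remaining candidate, and it agrees with G on all 16 inputs.

4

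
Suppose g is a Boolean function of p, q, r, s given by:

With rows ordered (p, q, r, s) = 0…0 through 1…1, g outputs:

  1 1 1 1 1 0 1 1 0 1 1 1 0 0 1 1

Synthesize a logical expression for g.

There are just 4 zero rows: (0,1,0,1), (1,0,0,0), (1,1,0,0), (1,1,0,1). Their minterms are ¬p·q·¬r·s, p·¬q·¬r·¬s, p·q·¬r·¬s, p·q·¬r·s; the OR of those covers precisely the 0-outputs, and negating it yields g.

g(p, q, r, s) = ((((((p' · q) · r') · s) + (((p · q') · r') · s')) + (((p · q) · r') · s')) + (((p · q) · r') · s))'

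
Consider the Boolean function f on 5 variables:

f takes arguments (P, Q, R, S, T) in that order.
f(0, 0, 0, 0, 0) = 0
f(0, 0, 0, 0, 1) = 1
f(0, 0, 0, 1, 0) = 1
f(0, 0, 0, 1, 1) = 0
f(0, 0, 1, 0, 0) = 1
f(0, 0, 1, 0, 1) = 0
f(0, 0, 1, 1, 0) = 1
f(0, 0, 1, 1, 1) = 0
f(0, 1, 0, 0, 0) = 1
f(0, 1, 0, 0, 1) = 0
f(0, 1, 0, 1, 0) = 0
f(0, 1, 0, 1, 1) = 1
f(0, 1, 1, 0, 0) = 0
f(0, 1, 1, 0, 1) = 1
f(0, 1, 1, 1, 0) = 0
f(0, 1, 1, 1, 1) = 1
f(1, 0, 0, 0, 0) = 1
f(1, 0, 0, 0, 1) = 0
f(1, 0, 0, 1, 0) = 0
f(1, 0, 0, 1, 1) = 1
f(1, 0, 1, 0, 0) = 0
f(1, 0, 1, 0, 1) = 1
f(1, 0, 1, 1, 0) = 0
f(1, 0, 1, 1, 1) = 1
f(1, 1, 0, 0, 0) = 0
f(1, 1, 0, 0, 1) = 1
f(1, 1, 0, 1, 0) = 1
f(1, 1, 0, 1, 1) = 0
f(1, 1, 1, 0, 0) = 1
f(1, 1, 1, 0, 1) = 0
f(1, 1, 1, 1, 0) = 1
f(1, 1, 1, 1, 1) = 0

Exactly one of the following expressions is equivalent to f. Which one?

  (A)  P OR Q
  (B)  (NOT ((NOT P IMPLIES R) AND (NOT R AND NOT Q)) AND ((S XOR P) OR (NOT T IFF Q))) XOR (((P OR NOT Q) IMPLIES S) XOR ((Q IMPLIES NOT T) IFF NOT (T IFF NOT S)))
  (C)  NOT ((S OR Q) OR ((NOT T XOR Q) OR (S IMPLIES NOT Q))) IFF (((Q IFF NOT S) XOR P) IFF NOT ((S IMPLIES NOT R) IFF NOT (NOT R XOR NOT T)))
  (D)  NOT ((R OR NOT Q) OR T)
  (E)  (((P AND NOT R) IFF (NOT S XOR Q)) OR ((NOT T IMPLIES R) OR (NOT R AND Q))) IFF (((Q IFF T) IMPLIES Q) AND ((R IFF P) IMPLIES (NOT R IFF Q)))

C

(A) disagrees with f on (0,0,0,0,1) (formula → 0, table → 1); rule it out.
(B) disagrees with f on (0,0,0,0,0) (formula → 1, table → 0); rule it out.
(D) disagrees with f on (0,0,0,0,1) (formula → 0, table → 1); rule it out.
(E) disagrees with f on (0,0,0,0,0) (formula → 1, table → 0); rule it out.
That leaves (C). Evaluating it on every row reproduces the table of f exactly.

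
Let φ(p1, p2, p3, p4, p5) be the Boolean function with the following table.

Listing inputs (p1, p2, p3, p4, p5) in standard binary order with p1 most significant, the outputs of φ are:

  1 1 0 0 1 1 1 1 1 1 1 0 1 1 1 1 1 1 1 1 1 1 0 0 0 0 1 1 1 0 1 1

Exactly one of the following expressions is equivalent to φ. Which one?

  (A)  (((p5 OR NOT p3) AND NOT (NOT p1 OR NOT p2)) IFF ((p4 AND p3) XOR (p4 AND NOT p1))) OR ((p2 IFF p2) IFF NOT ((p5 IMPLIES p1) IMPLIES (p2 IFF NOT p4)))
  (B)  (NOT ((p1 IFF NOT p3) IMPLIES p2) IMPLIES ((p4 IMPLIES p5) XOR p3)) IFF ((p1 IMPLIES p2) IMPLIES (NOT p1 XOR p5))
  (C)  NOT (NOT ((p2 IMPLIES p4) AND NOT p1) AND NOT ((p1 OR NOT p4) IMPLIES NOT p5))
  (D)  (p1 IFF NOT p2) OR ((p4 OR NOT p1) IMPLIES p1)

(B) fails at (0,0,0,0,1): the formula yields 0, φ is 1.
(C) fails at (0,0,0,1,0): the formula yields 1, φ is 0.
(D) fails at (0,0,0,0,0): the formula yields 0, φ is 1.
That leaves (A). Evaluating it on every row reproduces the table of φ exactly.

A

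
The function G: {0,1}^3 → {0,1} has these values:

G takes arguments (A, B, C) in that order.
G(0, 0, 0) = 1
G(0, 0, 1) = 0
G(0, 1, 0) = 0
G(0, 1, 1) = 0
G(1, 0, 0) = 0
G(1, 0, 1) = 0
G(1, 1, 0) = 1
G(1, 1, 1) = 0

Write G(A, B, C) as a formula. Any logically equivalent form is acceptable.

The 1-rows are (0,0,0), (1,1,0). Each contributes one minterm — ¬A·¬B·¬C; A·B·¬C — and their disjunction is a sum-of-products form of G.

G(A, B, C) = ((not A and not B) and not C) or ((A and B) and not C)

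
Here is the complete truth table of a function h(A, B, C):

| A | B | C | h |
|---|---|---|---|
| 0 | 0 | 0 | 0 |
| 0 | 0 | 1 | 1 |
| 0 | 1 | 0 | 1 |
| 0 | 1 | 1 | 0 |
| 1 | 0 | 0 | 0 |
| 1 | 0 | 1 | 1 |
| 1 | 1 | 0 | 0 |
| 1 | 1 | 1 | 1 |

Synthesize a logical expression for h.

Collect the rows where h=1 — (0,0,1), (0,1,0), (1,0,1), (1,1,1) — and write one minterm per row: ¬A·¬B·C, ¬A·B·¬C, A·¬B·C, A·B·C. Their union (logical OR) reproduces the table exactly.

h(A, B, C) = ((((~A & ~B) & C) | ((~A & B) & ~C)) | ((A & ~B) & C)) | ((A & B) & C)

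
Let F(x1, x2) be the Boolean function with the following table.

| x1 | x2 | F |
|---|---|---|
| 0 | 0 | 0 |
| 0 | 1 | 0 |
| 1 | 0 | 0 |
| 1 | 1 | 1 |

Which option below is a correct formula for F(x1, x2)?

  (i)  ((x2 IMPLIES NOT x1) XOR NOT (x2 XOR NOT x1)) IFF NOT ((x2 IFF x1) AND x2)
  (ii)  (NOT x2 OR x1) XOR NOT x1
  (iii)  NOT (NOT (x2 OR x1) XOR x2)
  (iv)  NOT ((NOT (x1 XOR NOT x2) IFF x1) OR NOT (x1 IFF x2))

(i) fails at (0,0): the formula yields 1, F is 0.
(ii) fails at (0,1): the formula yields 1, F is 0.
(iii) fails at (1,0): the formula yields 1, F is 0.
That leaves (iv). Evaluating it on every row reproduces the table of F exactly.

iv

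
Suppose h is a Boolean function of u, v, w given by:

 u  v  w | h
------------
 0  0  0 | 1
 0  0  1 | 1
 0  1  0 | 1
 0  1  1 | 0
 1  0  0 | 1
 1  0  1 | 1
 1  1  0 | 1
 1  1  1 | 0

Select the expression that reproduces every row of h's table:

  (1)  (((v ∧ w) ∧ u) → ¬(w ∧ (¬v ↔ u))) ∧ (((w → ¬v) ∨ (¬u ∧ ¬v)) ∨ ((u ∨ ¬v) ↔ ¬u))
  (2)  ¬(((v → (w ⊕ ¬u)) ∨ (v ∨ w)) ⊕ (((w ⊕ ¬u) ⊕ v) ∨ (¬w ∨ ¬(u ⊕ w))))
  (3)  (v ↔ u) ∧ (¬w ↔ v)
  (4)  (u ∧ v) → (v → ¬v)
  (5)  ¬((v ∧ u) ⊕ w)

(2) disagrees with h on (0,0,1) (formula → 0, table → 1); rule it out.
(3) disagrees with h on (0,0,0) (formula → 0, table → 1); rule it out.
(4) disagrees with h on (0,1,1) (formula → 1, table → 0); rule it out.
(5) disagrees with h on (0,0,1) (formula → 0, table → 1); rule it out.
(1) is the remaining candidate, and it agrees with h on all 8 inputs.

1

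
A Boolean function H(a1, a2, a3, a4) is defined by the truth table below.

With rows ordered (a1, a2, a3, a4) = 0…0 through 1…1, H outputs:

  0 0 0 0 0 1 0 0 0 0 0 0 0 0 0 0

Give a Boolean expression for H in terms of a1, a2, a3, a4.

H is 1 on exactly one input, (0,1,0,1), whose minterm is ¬a1·a2·¬a3·a4. So H is just that conjunction.

H(a1, a2, a3, a4) = ((NOT a1 AND a2) AND NOT a3) AND a4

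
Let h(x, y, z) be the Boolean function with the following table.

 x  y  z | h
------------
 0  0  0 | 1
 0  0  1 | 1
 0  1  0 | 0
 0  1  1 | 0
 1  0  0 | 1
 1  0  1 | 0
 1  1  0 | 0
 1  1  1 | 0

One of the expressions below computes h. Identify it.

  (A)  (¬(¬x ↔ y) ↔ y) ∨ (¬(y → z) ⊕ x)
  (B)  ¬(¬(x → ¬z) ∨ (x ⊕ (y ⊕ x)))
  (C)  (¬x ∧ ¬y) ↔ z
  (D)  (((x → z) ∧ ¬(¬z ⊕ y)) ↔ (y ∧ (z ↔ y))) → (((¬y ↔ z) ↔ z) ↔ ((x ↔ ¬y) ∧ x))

B

(A) fails at (0,0,0): the formula yields 0, h is 1.
(C) fails at (0,0,0): the formula yields 0, h is 1.
(D) fails at (0,0,0): the formula yields 0, h is 1.
That leaves (B). Evaluating it on every row reproduces the table of h exactly.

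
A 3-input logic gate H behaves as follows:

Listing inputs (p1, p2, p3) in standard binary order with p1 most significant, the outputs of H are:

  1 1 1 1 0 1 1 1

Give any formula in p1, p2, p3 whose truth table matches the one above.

H is 0 on exactly one input, (1,0,0), whose minterm is p1·¬p2·¬p3. So H is the negation of that single conjunction.

H(p1, p2, p3) = ¬((p1 ∧ ¬p2) ∧ ¬p3)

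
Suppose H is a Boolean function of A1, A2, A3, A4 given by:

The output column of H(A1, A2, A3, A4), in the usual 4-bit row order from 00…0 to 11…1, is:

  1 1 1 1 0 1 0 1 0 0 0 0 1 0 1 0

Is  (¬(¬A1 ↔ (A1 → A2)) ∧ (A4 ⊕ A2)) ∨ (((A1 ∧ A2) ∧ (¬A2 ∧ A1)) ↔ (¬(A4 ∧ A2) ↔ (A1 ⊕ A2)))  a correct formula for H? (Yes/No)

Check the formula against H row by row:
  A1=0, A2=0, A3=0, A4=0: formula gives 1, H = 1 ✓
  A1=0, A2=0, A3=0, A4=1: formula gives 1, H = 1 ✓
  A1=0, A2=0, A3=1, A4=0: formula gives 1, H = 1 ✓
  A1=0, A2=0, A3=1, A4=1: formula gives 1, H = 1 ✓
  …and likewise for the remaining 12 rows.
All 16 rows match — the expression computes H exactly.

Yes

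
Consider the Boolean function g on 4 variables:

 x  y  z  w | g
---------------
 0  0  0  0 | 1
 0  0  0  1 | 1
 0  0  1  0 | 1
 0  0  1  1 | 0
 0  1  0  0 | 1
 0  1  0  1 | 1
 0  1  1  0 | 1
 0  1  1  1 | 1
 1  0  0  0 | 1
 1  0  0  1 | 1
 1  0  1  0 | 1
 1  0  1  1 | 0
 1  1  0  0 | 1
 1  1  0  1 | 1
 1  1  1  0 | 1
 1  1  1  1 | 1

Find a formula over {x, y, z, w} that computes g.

g(x, y, z, w) = not ((((not x and not y) and z) and w) or (((x and not y) and z) and w))

g is 0 on only 2 rows — (0,0,1,1), (1,0,1,1). Writing each as a minterm (¬x·¬y·z·w, x·¬y·z·w) and OR-ing them characterizes exactly where g=0, so g is the negation of that disjunction.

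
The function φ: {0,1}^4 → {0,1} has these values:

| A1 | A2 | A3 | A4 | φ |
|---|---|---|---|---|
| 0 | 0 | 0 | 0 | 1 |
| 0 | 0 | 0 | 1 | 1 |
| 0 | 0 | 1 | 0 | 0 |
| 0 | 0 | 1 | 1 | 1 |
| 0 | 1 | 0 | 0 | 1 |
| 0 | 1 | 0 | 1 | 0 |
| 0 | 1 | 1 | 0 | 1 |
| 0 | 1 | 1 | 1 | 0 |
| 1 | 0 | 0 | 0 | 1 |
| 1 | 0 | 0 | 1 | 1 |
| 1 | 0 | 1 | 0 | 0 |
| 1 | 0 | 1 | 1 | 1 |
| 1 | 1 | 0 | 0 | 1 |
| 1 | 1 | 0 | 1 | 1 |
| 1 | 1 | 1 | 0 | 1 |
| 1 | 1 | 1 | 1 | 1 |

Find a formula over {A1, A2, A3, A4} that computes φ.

φ(A1, A2, A3, A4) = ~((((((~A1 & ~A2) & A3) & ~A4) | (((~A1 & A2) & ~A3) & A4)) | (((~A1 & A2) & A3) & A4)) | (((A1 & ~A2) & A3) & ~A4))

There are just 4 zero rows: (0,0,1,0), (0,1,0,1), (0,1,1,1), (1,0,1,0). Their minterms are ¬A1·¬A2·A3·¬A4, ¬A1·A2·¬A3·A4, ¬A1·A2·A3·A4, A1·¬A2·A3·¬A4; the OR of those covers precisely the 0-outputs, and negating it yields φ.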